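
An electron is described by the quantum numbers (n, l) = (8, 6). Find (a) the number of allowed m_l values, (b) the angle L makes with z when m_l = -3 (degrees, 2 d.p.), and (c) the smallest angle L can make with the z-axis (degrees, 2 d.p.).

There are 2l+1 = 13 values of m_l.
For m_l = -3: cos θ = -3/√42, θ ≈ 117.58°.
cos θ_min = 6/√42, so θ_min ≈ 22.21°.

13 values; θ(m_l=-3) ≈ 117.58°; θ_min ≈ 22.21°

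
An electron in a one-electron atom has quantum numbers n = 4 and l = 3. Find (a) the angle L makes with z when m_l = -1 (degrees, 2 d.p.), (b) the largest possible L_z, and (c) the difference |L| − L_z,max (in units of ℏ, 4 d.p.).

For m_l = -1: cos θ = -1/√12, θ ≈ 106.78°.
L_z,max = lℏ = 3ℏ.
|L| − L_z,max = (2√3 − 3)ℏ ≈ 0.4641ℏ.

θ(m_l=-1) ≈ 106.78°; L_z,max = 3ℏ; |L|−L_z,max ≈ 0.4641ℏ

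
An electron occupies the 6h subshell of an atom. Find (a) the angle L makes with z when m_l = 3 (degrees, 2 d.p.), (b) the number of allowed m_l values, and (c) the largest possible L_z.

For 6h, l = 5.
For m_l = 3: cos θ = 3/√30, θ ≈ 56.79°.
There are 2l+1 = 11 values of m_l.
L_z,max = lℏ = 5ℏ.

θ(m_l=3) ≈ 56.79°; 11 values; L_z,max = 5ℏ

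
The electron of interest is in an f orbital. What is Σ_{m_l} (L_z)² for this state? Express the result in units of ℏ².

Σ(L_z)² = 28 ℏ²

The letter f corresponds to l = 3.
The allowed m_l values are -3, -2, -1, 0, 1, 2, 3.
Σ m_l² = l(l+1)(2l+1)/3 = 3·4·7/3 = 28.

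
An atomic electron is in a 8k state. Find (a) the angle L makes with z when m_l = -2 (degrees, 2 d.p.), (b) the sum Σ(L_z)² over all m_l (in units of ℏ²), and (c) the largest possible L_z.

θ(m_l=-2) ≈ 105.50°; Σ(L_z)² = 280 ℏ²; L_z,max = 7ℏ

The 8k subshell has l = 7.
For m_l = -2: cos θ = -2/√56, θ ≈ 105.50°.
Σ m_l² = 280, so Σ(L_z)² = 280 ℏ².
L_z,max = lℏ = 7ℏ.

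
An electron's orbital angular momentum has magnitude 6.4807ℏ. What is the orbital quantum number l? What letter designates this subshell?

l = 6 (i orbital)

|L| = ℏ√(l(l+1)), so l(l+1) = 42.
The positive root is l = 6.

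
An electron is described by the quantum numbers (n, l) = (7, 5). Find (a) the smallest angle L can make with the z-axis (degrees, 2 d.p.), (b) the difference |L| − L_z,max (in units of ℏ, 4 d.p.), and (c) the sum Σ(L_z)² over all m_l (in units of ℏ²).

θ_min ≈ 24.09°; |L|−L_z,max ≈ 0.4772ℏ; Σ(L_z)² = 110 ℏ²

cos θ_min = 5/√30, so θ_min ≈ 24.09°.
|L| − L_z,max = (√30 − 5)ℏ ≈ 0.4772ℏ.
Σ m_l² = 110, so Σ(L_z)² = 110 ℏ².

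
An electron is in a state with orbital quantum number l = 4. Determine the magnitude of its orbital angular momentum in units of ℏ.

|L| = 2√5 ℏ ≈ 4.472ℏ

|L| = ℏ√(l(l+1)) = ℏ√(4·5) = 2√5 ℏ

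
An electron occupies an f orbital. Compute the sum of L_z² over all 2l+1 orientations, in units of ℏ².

The letter f corresponds to l = 3.
m_l runs from −3 to 3, i.e. {-3, -2, -1, 0, 1, 2, 3}.
Σ m_l² = l(l+1)(2l+1)/3 = 3·4·7/3 = 28.

Σ(L_z)² = 28 ℏ²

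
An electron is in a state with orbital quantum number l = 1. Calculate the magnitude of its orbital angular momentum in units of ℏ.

|L| = √2 ℏ ≈ 1.414ℏ

|L| = ℏ√(l(l+1)) = ℏ√(1·2) = √2 ℏ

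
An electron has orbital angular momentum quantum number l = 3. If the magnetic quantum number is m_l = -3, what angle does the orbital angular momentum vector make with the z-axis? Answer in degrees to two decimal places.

θ ≈ 150.00°

|L| = ℏ√(l(l+1)) = 2√3 ℏ.
L_z = m_l ℏ = −3ℏ.
cos θ = L_z/|L| = -3/√12, so θ ≈ 150.00°.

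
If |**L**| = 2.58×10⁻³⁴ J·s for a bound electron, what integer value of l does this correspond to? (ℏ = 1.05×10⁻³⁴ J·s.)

l = 2

Dividing by ℏ: |L|/ℏ ≈ 2.457.
(|L|/ℏ)² = l(l+1) ≈ 6.04 ⇒ l = 2.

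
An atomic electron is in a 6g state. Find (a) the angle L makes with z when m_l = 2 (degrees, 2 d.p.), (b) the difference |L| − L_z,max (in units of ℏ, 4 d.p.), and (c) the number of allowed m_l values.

6g means n = 6, l = 4.
For m_l = 2: cos θ = 2/√20, θ ≈ 63.43°.
|L| − L_z,max = (2√5 − 4)ℏ ≈ 0.4721ℏ.
There are 2l+1 = 9 values of m_l.

θ(m_l=2) ≈ 63.43°; |L|−L_z,max ≈ 0.4721ℏ; 9 values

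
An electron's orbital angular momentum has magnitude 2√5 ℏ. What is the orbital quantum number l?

|L| = ℏ√(l(l+1)), so l(l+1) = 20.
l² + l − 20 = 0 ⇒ l = 4.

l = 4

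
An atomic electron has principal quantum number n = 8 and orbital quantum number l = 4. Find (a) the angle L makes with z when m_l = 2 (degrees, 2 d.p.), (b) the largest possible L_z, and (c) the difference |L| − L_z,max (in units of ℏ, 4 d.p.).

θ(m_l=2) ≈ 63.43°; L_z,max = 4ℏ; |L|−L_z,max ≈ 0.4721ℏ

For m_l = 2: cos θ = 2/√20, θ ≈ 63.43°.
L_z,max = lℏ = 4ℏ.
|L| − L_z,max = (2√5 − 4)ℏ ≈ 0.4721ℏ.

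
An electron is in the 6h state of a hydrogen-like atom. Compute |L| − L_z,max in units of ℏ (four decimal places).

6h means n = 6, l = 5.
|L| = √30 ℏ ≈ 5.4772ℏ, while L_z,max = lℏ = 5ℏ.
The difference is (√30 − 5)ℏ ≈ 0.4772ℏ.

|L| − L_z,max ≈ 0.4772ℏ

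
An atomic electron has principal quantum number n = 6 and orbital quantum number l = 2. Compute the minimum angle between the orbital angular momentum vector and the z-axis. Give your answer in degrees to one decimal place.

θ_min ≈ 35.3°

|L|² = l(l+1)ℏ² = 6ℏ², so |L| = √6 ℏ.
The smallest angle corresponds to the largest L_z, i.e. m_l = l = 2, giving L_z = 2ℏ.
cos θ_min = 2/√6, so θ_min ≈ 35.3°.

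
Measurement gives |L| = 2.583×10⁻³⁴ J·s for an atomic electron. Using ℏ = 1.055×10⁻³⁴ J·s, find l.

In units of ℏ, |L| ≈ 2.448.
Set l(l+1) = 5.99; the integer solution is l = 2.

l = 2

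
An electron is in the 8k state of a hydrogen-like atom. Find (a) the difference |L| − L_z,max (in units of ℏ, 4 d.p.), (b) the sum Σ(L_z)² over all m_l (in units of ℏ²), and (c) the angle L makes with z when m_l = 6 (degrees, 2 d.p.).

|L|−L_z,max ≈ 0.4833ℏ; Σ(L_z)² = 280 ℏ²; θ(m_l=6) ≈ 36.70°

For 8k, l = 7.
|L| − L_z,max = (2√14 − 7)ℏ ≈ 0.4833ℏ.
Σ m_l² = 280, so Σ(L_z)² = 280 ℏ².
For m_l = 6: cos θ = 6/√56, θ ≈ 36.70°.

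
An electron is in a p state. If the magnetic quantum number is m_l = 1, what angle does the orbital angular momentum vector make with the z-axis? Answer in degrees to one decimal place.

The letter p corresponds to l = 1.
|L|² = l(l+1)ℏ² = 2ℏ², so |L| = √2 ℏ.
L_z = m_l ℏ = 1ℏ.
cos θ = L_z/|L| = 1/√2, so θ ≈ 45.0°.

θ ≈ 45.0°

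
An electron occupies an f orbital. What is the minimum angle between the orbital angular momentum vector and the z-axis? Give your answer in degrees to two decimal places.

The letter f corresponds to l = 3.
|L| = ℏ√(l(l+1)) = 2√3 ℏ.
The smallest angle corresponds to the largest L_z, i.e. m_l = l = 3, giving L_z = 3ℏ.
cos θ_min = 3/√12, so θ_min ≈ 30.00°.

θ_min ≈ 30.00°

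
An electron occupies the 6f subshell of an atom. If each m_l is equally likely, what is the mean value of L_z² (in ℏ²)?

The 6f subshell has l = 3.
The allowed m_l values are -3, -2, -1, 0, 1, 2, 3.
⟨L_z²⟩ = ℏ²·l(l+1)/3 = 4ℏ².

⟨L_z²⟩ = 4 ℏ²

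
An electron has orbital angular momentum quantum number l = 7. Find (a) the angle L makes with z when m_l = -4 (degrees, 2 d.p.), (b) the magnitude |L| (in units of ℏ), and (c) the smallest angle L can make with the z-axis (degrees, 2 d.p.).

θ(m_l=-4) ≈ 122.31°; |L| = 2√14 ℏ ≈ 7.483ℏ; θ_min ≈ 20.70°

For m_l = -4: cos θ = -4/√56, θ ≈ 122.31°.
|L| = ℏ√(7·8) = 2√14 ℏ ≈ 7.483ℏ.
cos θ_min = 7/√56, so θ_min ≈ 20.70°.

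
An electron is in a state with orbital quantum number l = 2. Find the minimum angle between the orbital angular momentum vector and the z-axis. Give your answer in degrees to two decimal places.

θ_min ≈ 35.26°

|L| = ℏ√(l(l+1)) = √6 ℏ.
The smallest angle corresponds to the largest L_z, i.e. m_l = l = 2, giving L_z = 2ℏ.
cos θ_min = 2/√6, so θ_min ≈ 35.26°.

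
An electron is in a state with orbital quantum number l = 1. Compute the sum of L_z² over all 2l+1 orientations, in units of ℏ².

Σ(L_z)² = 2 ℏ²

m_l ∈ {-1, 0, 1}.
Σ m_l² = l(l+1)(2l+1)/3 = 1·2·3/3 = 2.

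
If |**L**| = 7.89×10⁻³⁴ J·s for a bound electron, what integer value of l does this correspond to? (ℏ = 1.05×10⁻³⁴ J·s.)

Dividing by ℏ: |L|/ℏ ≈ 7.514.
Set l(l+1) = 56.46; the integer solution is l = 7.

l = 7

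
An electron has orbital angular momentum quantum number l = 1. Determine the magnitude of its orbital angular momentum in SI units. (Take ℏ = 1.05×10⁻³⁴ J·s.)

|L| = ℏ√(l(l+1)) = ℏ√(1·2) = √2 ℏ
Numerically, |L| = 1.414 × (1.05×10⁻³⁴ J·s) = 1.48×10⁻³⁴ J·s.

|L| = 1.48×10⁻³⁴ J·s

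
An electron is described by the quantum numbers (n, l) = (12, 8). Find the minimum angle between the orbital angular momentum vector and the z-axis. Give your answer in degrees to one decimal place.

θ_min ≈ 19.5°

|L| = ℏ√(l(l+1)) = 6√2 ℏ.
The smallest angle corresponds to the largest L_z, i.e. m_l = l = 8, giving L_z = 8ℏ.
cos θ_min = 8/√72, so θ_min ≈ 19.5°.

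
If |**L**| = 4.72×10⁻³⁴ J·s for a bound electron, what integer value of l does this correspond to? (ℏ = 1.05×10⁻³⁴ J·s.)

l = 4

|L|/ℏ = (4.72×10⁻³⁴)/(1.05×10⁻³⁴) ≈ 4.495.
(|L|/ℏ)² = l(l+1) ≈ 20.21 ⇒ l = 4.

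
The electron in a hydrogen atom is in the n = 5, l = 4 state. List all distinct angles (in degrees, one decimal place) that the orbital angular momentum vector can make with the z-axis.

θ ∈ {26.6°, 47.9°, 63.4°, 77.1°, 90.0°, 102.9°, 116.6°, 132.1°, 153.4°}

|L|² = l(l+1)ℏ² = 20ℏ², so |L| = 2√5 ℏ.
cos θ = m_l/√20 for each m_l ∈ {-4, -3, -2, -1, 0, 1, 2, 3, 4}.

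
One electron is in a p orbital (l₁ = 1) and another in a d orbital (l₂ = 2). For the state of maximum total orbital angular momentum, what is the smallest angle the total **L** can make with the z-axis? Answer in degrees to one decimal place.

θ_min ≈ 30.0°

Angular momentum addition gives L = |l₁ − l₂|, …, l₁ + l₂.
So L can be 1, 2, 3.
The maximum is L = 3, with |L_tot| = ℏ√(3·4) = 2√3 ℏ.
The minimum angle with z is arccos(3/√12) ≈ 30.0°.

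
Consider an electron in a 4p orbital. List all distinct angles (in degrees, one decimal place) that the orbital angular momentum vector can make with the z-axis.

θ ∈ {45.0°, 90.0°, 135.0°}

4p means n = 4, l = 1.
|L|² = l(l+1)ℏ² = 2ℏ², so |L| = √2 ℏ.
cos θ = m_l/√2 for each m_l ∈ {-1, 0, 1}.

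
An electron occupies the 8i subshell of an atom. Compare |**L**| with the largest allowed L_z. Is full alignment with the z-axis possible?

8i means n = 8, l = 6.
|L| = √42 ℏ ≈ 6.4807ℏ, while L_z,max = lℏ = 6ℏ.
Since |L| > L_z,max, the vector can never point exactly along z; the closest it comes is θ_min = arccos(6/√42) ≈ 22.2°.

No: L_z,max = 6ℏ < |L| = √42 ℏ ≈ 6.481ℏ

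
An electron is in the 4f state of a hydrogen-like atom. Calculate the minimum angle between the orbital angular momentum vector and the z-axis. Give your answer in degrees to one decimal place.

θ_min ≈ 30.0°

4f means n = 4, l = 3.
|L| = √(l(l+1)) ℏ = 2√3 ℏ.
The smallest angle corresponds to the largest L_z, i.e. m_l = l = 3, giving L_z = 3ℏ.
cos θ_min = 3/√12, so θ_min ≈ 30.0°.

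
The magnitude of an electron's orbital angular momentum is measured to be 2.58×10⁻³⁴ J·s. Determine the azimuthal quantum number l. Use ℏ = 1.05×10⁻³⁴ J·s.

l = 2

Dividing by ℏ: |L|/ℏ ≈ 2.457.
l(l+1) ≈ 2.457² ≈ 6.04, so l = 2.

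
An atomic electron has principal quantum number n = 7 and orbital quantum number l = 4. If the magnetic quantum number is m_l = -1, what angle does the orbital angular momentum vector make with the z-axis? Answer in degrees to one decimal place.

|L| = ℏ√(l(l+1)) = 2√5 ℏ.
L_z = m_l ℏ = −1ℏ.
cos θ = L_z/|L| = -1/√20, so θ ≈ 102.9°.

θ ≈ 102.9°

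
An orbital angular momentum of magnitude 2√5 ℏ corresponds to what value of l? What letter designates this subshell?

|L| = ℏ√(l(l+1)), so l(l+1) = 20.
l² + l − 20 = 0 ⇒ l = 4.

l = 4 (g orbital)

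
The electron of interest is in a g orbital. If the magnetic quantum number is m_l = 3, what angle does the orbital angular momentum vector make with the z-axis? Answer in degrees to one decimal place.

θ ≈ 47.9°

The letter g corresponds to l = 4.
|L| = √(l(l+1)) ℏ = 2√5 ℏ.
L_z = m_l ℏ = 3ℏ.
cos θ = L_z/|L| = 3/√20, so θ ≈ 47.9°.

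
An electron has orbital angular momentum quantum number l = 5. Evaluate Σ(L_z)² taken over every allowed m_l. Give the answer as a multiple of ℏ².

Σ(L_z)² = 110 ℏ²

m_l ∈ {-5, -4, -3, -2, -1, 0, 1, 2, 3, 4, 5}.
Σ m_l² = 2·(1 + 4 + 9 + 16 + 25) = 110.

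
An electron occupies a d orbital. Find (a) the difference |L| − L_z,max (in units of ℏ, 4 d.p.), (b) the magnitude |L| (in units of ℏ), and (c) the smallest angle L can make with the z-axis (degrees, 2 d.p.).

The letter d corresponds to l = 2.
|L| − L_z,max = (√6 − 2)ℏ ≈ 0.4495ℏ.
|L| = ℏ√(2·3) = √6 ℏ ≈ 2.449ℏ.
cos θ_min = 2/√6, so θ_min ≈ 35.26°.

|L|−L_z,max ≈ 0.4495ℏ; |L| = √6 ℏ ≈ 2.449ℏ; θ_min ≈ 35.26°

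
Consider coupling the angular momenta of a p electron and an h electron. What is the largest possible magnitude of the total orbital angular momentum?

By the triangle rule, |l₁ − l₂| ≤ L ≤ l₁ + l₂.
Allowed values: L = 4, 5, 6.
The largest magnitude corresponds to L = 6: |L_tot| = ℏ√(6·7) = √42 ℏ.

|L_tot|_max = √42 ℏ ≈ 6.481ℏ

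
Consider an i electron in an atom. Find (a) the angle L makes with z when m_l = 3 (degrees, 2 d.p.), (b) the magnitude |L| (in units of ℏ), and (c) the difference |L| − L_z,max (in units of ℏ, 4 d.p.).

The letter i corresponds to l = 6.
For m_l = 3: cos θ = 3/√42, θ ≈ 62.42°.
|L| = ℏ√(6·7) = √42 ℏ ≈ 6.481ℏ.
|L| − L_z,max = (√42 − 6)ℏ ≈ 0.4807ℏ.

θ(m_l=3) ≈ 62.42°; |L| = √42 ℏ ≈ 6.481ℏ; |L|−L_z,max ≈ 0.4807ℏ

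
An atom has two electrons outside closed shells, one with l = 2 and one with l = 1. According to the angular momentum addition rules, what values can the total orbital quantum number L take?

By the triangle rule, |l₁ − l₂| ≤ L ≤ l₁ + l₂.
Allowed values: L = 1, 2, 3.

L = 1, 2, 3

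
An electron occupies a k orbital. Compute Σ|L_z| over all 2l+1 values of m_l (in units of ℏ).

The letter k corresponds to l = 7.
m_l ∈ {-7, -6, -5, -4, -3, -2, -1, 0, 1, 2, 3, 4, 5, 6, 7}.
Σ|m_l| = l(l+1) = 56.

Σ|L_z| = 56 ℏ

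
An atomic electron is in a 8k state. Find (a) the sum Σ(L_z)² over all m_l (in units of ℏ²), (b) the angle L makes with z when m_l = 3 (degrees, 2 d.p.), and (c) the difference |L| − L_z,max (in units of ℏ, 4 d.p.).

Σ(L_z)² = 280 ℏ²; θ(m_l=3) ≈ 66.37°; |L|−L_z,max ≈ 0.4833ℏ

For 8k, l = 7.
Σ m_l² = 280, so Σ(L_z)² = 280 ℏ².
For m_l = 3: cos θ = 3/√56, θ ≈ 66.37°.
|L| − L_z,max = (2√14 − 7)ℏ ≈ 0.4833ℏ.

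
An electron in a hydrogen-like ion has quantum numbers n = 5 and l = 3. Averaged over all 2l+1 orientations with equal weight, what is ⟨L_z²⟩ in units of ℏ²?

The allowed m_l values are -3, -2, -1, 0, 1, 2, 3.
⟨L_z²⟩ = ℏ²·(Σ m_l²)/(2l+1) = ℏ²·28/7 = 4ℏ².

⟨L_z²⟩ = 4 ℏ²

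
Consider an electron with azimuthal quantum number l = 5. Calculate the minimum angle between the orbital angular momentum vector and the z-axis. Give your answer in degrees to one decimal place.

θ_min ≈ 24.1°

|L| = ℏ√(l(l+1)) = √30 ℏ.
The smallest angle corresponds to the largest L_z, i.e. m_l = l = 5, giving L_z = 5ℏ.
cos θ_min = 5/√30, so θ_min ≈ 24.1°.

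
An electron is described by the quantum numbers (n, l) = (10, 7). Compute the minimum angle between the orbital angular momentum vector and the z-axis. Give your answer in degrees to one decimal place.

|L| = √(l(l+1)) ℏ = 2√14 ℏ.
The smallest angle corresponds to the largest L_z, i.e. m_l = l = 7, giving L_z = 7ℏ.
cos θ_min = 7/√56, so θ_min ≈ 20.7°.

θ_min ≈ 20.7°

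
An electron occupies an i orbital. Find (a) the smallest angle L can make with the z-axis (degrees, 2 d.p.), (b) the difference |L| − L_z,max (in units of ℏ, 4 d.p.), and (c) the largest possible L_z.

For an i orbital, l = 6.
cos θ_min = 6/√42, so θ_min ≈ 22.21°.
|L| − L_z,max = (√42 − 6)ℏ ≈ 0.4807ℏ.
L_z,max = lℏ = 6ℏ.

θ_min ≈ 22.21°; |L|−L_z,max ≈ 0.4807ℏ; L_z,max = 6ℏ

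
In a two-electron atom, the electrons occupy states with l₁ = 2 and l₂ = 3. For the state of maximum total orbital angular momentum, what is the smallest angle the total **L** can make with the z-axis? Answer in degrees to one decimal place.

The total orbital quantum number L ranges from |l₁ − l₂| to l₁ + l₂ in integer steps.
Allowed values: L = 1, 2, 3, 4, 5.
The maximum is L = 5, with |L_tot| = ℏ√(5·6) = √30 ℏ.
The minimum angle with z is arccos(5/√30) ≈ 24.1°.

θ_min ≈ 24.1°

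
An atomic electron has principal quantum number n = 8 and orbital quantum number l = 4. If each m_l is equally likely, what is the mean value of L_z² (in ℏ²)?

m_l runs from −4 to 4, i.e. {-4, -3, -2, -1, 0, 1, 2, 3, 4}.
⟨L_z²⟩ = ℏ²·l(l+1)/3 = 6.667ℏ².

⟨L_z²⟩ = 6.667 ℏ²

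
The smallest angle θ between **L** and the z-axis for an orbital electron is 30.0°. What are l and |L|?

l = 3, |L| = 2√3 ℏ ≈ 3.464ℏ

cos θ_min = l/√(l(l+1)) = √(l/(l+1)), so l/(l+1) = cos²(30.0°) = 0.7500.
l = cos²θ/sin²θ ≈ 3.
Then |L| = ℏ√(3·4) = 2√3 ℏ.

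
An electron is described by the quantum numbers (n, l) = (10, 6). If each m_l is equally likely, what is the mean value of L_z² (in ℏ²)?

⟨L_z²⟩ = 14 ℏ²

The allowed m_l values are -6, -5, -4, -3, -2, -1, 0, 1, 2, 3, 4, 5, 6.
⟨L_z²⟩ = ℏ²·l(l+1)/3 = 14ℏ².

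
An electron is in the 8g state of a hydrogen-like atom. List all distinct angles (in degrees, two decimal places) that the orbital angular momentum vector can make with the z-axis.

8g means n = 8, l = 4.
|L|² = l(l+1)ℏ² = 20ℏ², so |L| = 2√5 ℏ.
cos θ = m_l/√20 for each m_l ∈ {-4, -3, -2, -1, 0, 1, 2, 3, 4}.

θ ∈ {26.57°, 47.87°, 63.43°, 77.08°, 90.00°, 102.92°, 116.57°, 132.13°, 153.43°}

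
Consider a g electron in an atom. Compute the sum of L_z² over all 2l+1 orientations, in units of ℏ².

For a g orbital, l = 4.
m_l ∈ {-4, -3, -2, -1, 0, 1, 2, 3, 4}.
Summing m² from −4 to 4: Σ m_l² = 60.

Σ(L_z)² = 60 ℏ²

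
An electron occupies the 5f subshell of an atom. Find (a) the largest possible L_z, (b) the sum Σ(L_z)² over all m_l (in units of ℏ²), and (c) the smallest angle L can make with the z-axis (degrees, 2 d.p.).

The 5f subshell has l = 3.
L_z,max = lℏ = 3ℏ.
Σ m_l² = 28, so Σ(L_z)² = 28 ℏ².
cos θ_min = 3/√12, so θ_min ≈ 30.00°.

L_z,max = 3ℏ; Σ(L_z)² = 28 ℏ²; θ_min ≈ 30.00°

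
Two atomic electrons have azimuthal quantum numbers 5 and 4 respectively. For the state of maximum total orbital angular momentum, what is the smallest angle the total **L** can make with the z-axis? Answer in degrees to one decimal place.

θ_min ≈ 18.4°

By the triangle rule, |l₁ − l₂| ≤ L ≤ l₁ + l₂.
So L can be 1, 2, 3, 4, 5, 6, 7, 8, 9.
The maximum is L = 9, with |L_tot| = ℏ√(9·10) = 3√10 ℏ.
The minimum angle with z is arccos(9/√90) ≈ 18.4°.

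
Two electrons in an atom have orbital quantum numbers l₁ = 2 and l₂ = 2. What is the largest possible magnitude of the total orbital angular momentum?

|L_tot|_max = 2√5 ℏ ≈ 4.472ℏ

The total orbital quantum number L ranges from |l₁ − l₂| to l₁ + l₂ in integer steps.
L ∈ {0, 1, 2, 3, 4}.
The largest magnitude corresponds to L = 4: |L_tot| = ℏ√(4·5) = 2√5 ℏ.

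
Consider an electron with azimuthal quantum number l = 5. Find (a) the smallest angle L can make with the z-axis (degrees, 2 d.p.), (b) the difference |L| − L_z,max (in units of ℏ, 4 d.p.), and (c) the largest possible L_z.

cos θ_min = 5/√30, so θ_min ≈ 24.09°.
|L| − L_z,max = (√30 − 5)ℏ ≈ 0.4772ℏ.
L_z,max = lℏ = 5ℏ.

θ_min ≈ 24.09°; |L|−L_z,max ≈ 0.4772ℏ; L_z,max = 5ℏ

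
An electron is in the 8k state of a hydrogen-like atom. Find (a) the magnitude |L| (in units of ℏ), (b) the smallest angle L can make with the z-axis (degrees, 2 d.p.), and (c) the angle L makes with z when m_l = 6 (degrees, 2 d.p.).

|L| = 2√14 ℏ ≈ 7.483ℏ; θ_min ≈ 20.70°; θ(m_l=6) ≈ 36.70°

The 8k subshell has l = 7.
|L| = ℏ√(7·8) = 2√14 ℏ ≈ 7.483ℏ.
cos θ_min = 7/√56, so θ_min ≈ 20.70°.
For m_l = 6: cos θ = 6/√56, θ ≈ 36.70°.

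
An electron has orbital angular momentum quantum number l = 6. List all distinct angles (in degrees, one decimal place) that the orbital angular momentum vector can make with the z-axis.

θ ∈ {22.2°, 39.5°, 51.9°, 62.4°, 72.0°, 81.1°, 90.0°, 98.9°, 108.0°, 117.6°, 128.1°, 140.5°, 157.8°}

|L| = ℏ√(l(l+1)) = √42 ℏ.
cos θ = m_l/√42 for each m_l ∈ {-6, -5, -4, -3, -2, -1, 0, 1, 2, 3, 4, 5, 6}.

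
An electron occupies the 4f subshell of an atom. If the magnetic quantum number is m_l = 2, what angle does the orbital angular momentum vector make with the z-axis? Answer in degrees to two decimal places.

θ ≈ 54.74°

4f means n = 4, l = 3.
|L| = ℏ√(l(l+1)) = 2√3 ℏ.
L_z = m_l ℏ = 2ℏ.
cos θ = L_z/|L| = 2/√12, so θ ≈ 54.74°.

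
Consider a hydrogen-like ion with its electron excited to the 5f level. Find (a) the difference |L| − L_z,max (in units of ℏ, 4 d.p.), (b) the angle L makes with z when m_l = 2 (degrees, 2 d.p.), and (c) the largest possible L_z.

The 5f level has l = 3.
|L| − L_z,max = (2√3 − 3)ℏ ≈ 0.4641ℏ.
For m_l = 2: cos θ = 2/√12, θ ≈ 54.74°.
L_z,max = lℏ = 3ℏ.

|L|−L_z,max ≈ 0.4641ℏ; θ(m_l=2) ≈ 54.74°; L_z,max = 3ℏ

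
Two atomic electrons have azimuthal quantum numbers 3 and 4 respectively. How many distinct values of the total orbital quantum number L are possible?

7

L runs from |3 − 4| = 1 to 3 + 4 = 7.
So L can be 1, 2, 3, 4, 5, 6, 7.
That is 7 values.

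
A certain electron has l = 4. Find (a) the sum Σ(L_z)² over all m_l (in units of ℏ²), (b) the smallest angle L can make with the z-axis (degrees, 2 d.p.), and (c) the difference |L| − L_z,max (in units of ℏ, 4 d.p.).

Σ(L_z)² = 60 ℏ²; θ_min ≈ 26.57°; |L|−L_z,max ≈ 0.4721ℏ

Σ m_l² = 60, so Σ(L_z)² = 60 ℏ².
cos θ_min = 4/√20, so θ_min ≈ 26.57°.
|L| − L_z,max = (2√5 − 4)ℏ ≈ 0.4721ℏ.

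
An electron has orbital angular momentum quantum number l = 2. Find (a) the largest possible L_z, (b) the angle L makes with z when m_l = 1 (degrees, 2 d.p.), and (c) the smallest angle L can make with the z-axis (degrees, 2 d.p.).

L_z,max = 2ℏ; θ(m_l=1) ≈ 65.91°; θ_min ≈ 35.26°

L_z,max = lℏ = 2ℏ.
For m_l = 1: cos θ = 1/√6, θ ≈ 65.91°.
cos θ_min = 2/√6, so θ_min ≈ 35.26°.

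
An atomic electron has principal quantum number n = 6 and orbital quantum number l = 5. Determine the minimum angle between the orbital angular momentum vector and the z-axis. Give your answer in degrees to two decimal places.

|L| = √(l(l+1)) ℏ = √30 ℏ.
The smallest angle corresponds to the largest L_z, i.e. m_l = l = 5, giving L_z = 5ℏ.
cos θ_min = 5/√30, so θ_min ≈ 24.09°.

θ_min ≈ 24.09°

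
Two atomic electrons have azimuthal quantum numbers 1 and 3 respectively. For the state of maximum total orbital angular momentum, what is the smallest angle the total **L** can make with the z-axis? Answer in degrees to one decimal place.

Angular momentum addition gives L = |l₁ − l₂|, …, l₁ + l₂.
Allowed values: L = 2, 3, 4.
The maximum is L = 4, with |L_tot| = ℏ√(4·5) = 2√5 ℏ.
The minimum angle with z is arccos(4/√20) ≈ 26.6°.

θ_min ≈ 26.6°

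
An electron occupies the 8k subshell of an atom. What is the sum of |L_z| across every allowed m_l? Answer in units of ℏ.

Σ|L_z| = 56 ℏ

The 8k subshell has l = 7.
m_l runs from −7 to 7, i.e. {-7, -6, -5, -4, -3, -2, -1, 0, 1, 2, 3, 4, 5, 6, 7}.
Σ|m_l| = 2·7(7+1)/2 = 56.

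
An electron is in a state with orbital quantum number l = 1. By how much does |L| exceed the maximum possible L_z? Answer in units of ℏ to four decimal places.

|L| − L_z,max ≈ 0.4142ℏ

|L| = √2 ℏ ≈ 1.4142ℏ, while L_z,max = lℏ = 1ℏ.
The difference is (√2 − 1)ℏ ≈ 0.4142ℏ.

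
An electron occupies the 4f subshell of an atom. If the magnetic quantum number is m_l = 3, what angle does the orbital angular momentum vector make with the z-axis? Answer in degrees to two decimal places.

For 4f, l = 3.
|L| = ℏ√(l(l+1)) = 2√3 ℏ.
L_z = m_l ℏ = 3ℏ.
cos θ = L_z/|L| = 3/√12, so θ ≈ 30.00°.

θ ≈ 30.00°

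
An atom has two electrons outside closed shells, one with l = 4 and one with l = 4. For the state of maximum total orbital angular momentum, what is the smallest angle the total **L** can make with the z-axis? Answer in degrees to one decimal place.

θ_min ≈ 19.5°

By the triangle rule, |l₁ − l₂| ≤ L ≤ l₁ + l₂.
Allowed values: L = 0, 1, 2, 3, 4, 5, 6, 7, 8.
The maximum is L = 8, with |L_tot| = ℏ√(8·9) = 6√2 ℏ.
The minimum angle with z is arccos(8/√72) ≈ 19.5°.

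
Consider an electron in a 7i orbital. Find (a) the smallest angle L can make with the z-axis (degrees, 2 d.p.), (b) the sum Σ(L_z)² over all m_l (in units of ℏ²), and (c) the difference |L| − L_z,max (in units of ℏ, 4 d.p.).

θ_min ≈ 22.21°; Σ(L_z)² = 182 ℏ²; |L|−L_z,max ≈ 0.4807ℏ

The 7i subshell has l = 6.
cos θ_min = 6/√42, so θ_min ≈ 22.21°.
Σ m_l² = 182, so Σ(L_z)² = 182 ℏ².
|L| − L_z,max = (√42 − 6)ℏ ≈ 0.4807ℏ.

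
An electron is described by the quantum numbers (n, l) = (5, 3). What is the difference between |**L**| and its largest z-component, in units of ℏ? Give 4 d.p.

|L| − L_z,max ≈ 0.4641ℏ

|L| = 2√3 ℏ ≈ 3.4641ℏ, while L_z,max = lℏ = 3ℏ.
The difference is (2√3 − 3)ℏ ≈ 0.4641ℏ.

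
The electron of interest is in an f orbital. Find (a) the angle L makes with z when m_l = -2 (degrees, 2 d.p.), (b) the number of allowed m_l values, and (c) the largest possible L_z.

θ(m_l=-2) ≈ 125.26°; 7 values; L_z,max = 3ℏ

The letter f corresponds to l = 3.
For m_l = -2: cos θ = -2/√12, θ ≈ 125.26°.
There are 2l+1 = 7 values of m_l.
L_z,max = lℏ = 3ℏ.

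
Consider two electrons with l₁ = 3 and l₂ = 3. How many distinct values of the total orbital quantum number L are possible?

7

Angular momentum addition gives L = |l₁ − l₂|, …, l₁ + l₂.
L ∈ {0, 1, 2, 3, 4, 5, 6}.
That is 7 values.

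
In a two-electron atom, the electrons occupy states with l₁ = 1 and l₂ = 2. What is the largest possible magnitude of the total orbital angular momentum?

|L_tot|_max = 2√3 ℏ ≈ 3.464ℏ

L runs from |1 − 2| = 1 to 1 + 2 = 3.
Allowed values: L = 1, 2, 3.
The largest magnitude corresponds to L = 3: |L_tot| = ℏ√(3·4) = 2√3 ℏ.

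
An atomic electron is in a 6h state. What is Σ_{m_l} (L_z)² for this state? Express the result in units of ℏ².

6h means n = 6, l = 5.
The allowed m_l values are -5, -4, -3, -2, -1, 0, 1, 2, 3, 4, 5.
Summing m² from −5 to 5: Σ m_l² = 110.

Σ(L_z)² = 110 ℏ²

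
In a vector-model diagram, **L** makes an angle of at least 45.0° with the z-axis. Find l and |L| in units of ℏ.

l = 1, |L| = √2 ℏ ≈ 1.414ℏ

At minimum angle, m_l = l, so cos θ = l/√(l(l+1)); cos²θ = l/(l+1) = 0.5000.
Solving: l = 1.
Then |L| = ℏ√(1·2) = √2 ℏ.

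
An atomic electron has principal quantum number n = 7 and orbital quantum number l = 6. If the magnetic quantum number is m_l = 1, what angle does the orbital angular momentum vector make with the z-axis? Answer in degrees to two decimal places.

|L| = √(l(l+1)) ℏ = √42 ℏ.
L_z = m_l ℏ = 1ℏ.
cos θ = L_z/|L| = 1/√42, so θ ≈ 81.12°.

θ ≈ 81.12°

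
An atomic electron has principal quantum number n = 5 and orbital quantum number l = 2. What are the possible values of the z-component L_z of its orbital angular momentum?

L_z ∈ {−2ℏ, −ℏ, 0, ℏ, 2ℏ}

L_z = m_l ℏ with m_l ranging from −l to +l in integer steps.
For l = 2: m_l ∈ {-2, -1, 0, 1, 2}.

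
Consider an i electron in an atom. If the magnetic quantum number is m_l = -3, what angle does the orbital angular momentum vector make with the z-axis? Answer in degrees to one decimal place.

θ ≈ 117.6°

For an i orbital, l = 6.
|L| = ℏ√(l(l+1)) = √42 ℏ.
L_z = m_l ℏ = −3ℏ.
cos θ = L_z/|L| = -3/√42, so θ ≈ 117.6°.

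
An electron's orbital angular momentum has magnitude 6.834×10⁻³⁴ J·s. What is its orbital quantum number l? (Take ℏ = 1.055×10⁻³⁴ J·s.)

In units of ℏ, |L| ≈ 6.478.
Set l(l+1) = 41.96; the integer solution is l = 6.

l = 6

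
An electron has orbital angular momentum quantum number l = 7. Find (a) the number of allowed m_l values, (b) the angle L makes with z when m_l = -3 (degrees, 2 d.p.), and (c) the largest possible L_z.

There are 2l+1 = 15 values of m_l.
For m_l = -3: cos θ = -3/√56, θ ≈ 113.63°.
L_z,max = lℏ = 7ℏ.

15 values; θ(m_l=-3) ≈ 113.63°; L_z,max = 7ℏ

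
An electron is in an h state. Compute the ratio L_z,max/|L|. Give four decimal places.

For an h orbital, l = 5.
|L| = √30 ℏ ≈ 5.4772ℏ, while L_z,max = lℏ = 5ℏ.
L_z,max/|L| = 5/√30 = 0.9129.

L_z,max/|L| = 0.9129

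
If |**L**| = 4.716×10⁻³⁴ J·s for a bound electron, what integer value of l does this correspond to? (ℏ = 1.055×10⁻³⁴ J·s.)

l = 4

Dividing by ℏ: |L|/ℏ ≈ 4.470.
Set l(l+1) = 19.98; the integer solution is l = 4.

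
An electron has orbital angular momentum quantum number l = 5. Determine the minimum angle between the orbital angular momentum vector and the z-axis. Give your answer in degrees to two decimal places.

θ_min ≈ 24.09°

|L|² = l(l+1)ℏ² = 30ℏ², so |L| = √30 ℏ.
The smallest angle corresponds to the largest L_z, i.e. m_l = l = 5, giving L_z = 5ℏ.
cos θ_min = 5/√30, so θ_min ≈ 24.09°.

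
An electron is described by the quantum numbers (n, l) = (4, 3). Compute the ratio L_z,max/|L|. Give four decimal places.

|L| = 2√3 ℏ ≈ 3.4641ℏ, while L_z,max = lℏ = 3ℏ.
L_z,max/|L| = 3/√12 = 0.8660.

L_z,max/|L| = 0.8660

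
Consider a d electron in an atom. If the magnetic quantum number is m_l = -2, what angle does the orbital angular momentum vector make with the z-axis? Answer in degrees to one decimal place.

For a d orbital, l = 2.
|L| = √(l(l+1)) ℏ = √6 ℏ.
L_z = m_l ℏ = −2ℏ.
cos θ = L_z/|L| = -2/√6, so θ ≈ 144.7°.

θ ≈ 144.7°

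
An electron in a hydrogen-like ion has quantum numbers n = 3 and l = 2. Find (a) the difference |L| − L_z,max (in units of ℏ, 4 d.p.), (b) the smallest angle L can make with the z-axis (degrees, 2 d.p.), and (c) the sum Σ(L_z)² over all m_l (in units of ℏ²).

|L| − L_z,max = (√6 − 2)ℏ ≈ 0.4495ℏ.
cos θ_min = 2/√6, so θ_min ≈ 35.26°.
Σ m_l² = 10, so Σ(L_z)² = 10 ℏ².

|L|−L_z,max ≈ 0.4495ℏ; θ_min ≈ 35.26°; Σ(L_z)² = 10 ℏ²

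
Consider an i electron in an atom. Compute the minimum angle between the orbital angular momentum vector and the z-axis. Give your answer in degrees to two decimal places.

For an i orbital, l = 6.
|L| = √(l(l+1)) ℏ = √42 ℏ.
The smallest angle corresponds to the largest L_z, i.e. m_l = l = 6, giving L_z = 6ℏ.
cos θ_min = 6/√42, so θ_min ≈ 22.21°.

θ_min ≈ 22.21°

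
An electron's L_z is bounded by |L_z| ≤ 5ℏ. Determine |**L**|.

|L| = √30 ℏ ≈ 5.477ℏ

The maximum L_z equals lℏ, giving l = 5.
|L| = √(l(l+1)) ℏ = √30 ℏ.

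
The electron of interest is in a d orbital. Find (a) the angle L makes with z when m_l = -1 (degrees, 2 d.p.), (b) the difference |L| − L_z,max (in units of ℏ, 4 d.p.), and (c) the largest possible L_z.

θ(m_l=-1) ≈ 114.09°; |L|−L_z,max ≈ 0.4495ℏ; L_z,max = 2ℏ

A d state has l = 2.
For m_l = -1: cos θ = -1/√6, θ ≈ 114.09°.
|L| − L_z,max = (√6 − 2)ℏ ≈ 0.4495ℏ.
L_z,max = lℏ = 2ℏ.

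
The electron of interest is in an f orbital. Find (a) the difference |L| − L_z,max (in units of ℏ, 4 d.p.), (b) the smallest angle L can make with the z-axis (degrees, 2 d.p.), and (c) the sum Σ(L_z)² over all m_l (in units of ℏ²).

The letter f corresponds to l = 3.
|L| − L_z,max = (2√3 − 3)ℏ ≈ 0.4641ℏ.
cos θ_min = 3/√12, so θ_min ≈ 30.00°.
Σ m_l² = 28, so Σ(L_z)² = 28 ℏ².

|L|−L_z,max ≈ 0.4641ℏ; θ_min ≈ 30.00°; Σ(L_z)² = 28 ℏ²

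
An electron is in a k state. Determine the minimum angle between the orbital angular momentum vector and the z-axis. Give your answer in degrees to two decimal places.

For a k orbital, l = 7.
|L|² = l(l+1)ℏ² = 56ℏ², so |L| = 2√14 ℏ.
The smallest angle corresponds to the largest L_z, i.e. m_l = l = 7, giving L_z = 7ℏ.
cos θ_min = 7/√56, so θ_min ≈ 20.70°.

θ_min ≈ 20.70°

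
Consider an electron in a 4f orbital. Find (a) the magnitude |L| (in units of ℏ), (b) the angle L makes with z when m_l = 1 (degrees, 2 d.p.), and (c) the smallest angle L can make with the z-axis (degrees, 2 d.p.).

4f means n = 4, l = 3.
|L| = ℏ√(3·4) = 2√3 ℏ ≈ 3.464ℏ.
For m_l = 1: cos θ = 1/√12, θ ≈ 73.22°.
cos θ_min = 3/√12, so θ_min ≈ 30.00°.

|L| = 2√3 ℏ ≈ 3.464ℏ; θ(m_l=1) ≈ 73.22°; θ_min ≈ 30.00°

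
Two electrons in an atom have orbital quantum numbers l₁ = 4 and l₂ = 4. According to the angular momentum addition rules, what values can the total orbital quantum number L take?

Angular momentum addition gives L = |l₁ − l₂|, …, l₁ + l₂.
Allowed values: L = 0, 1, 2, 3, 4, 5, 6, 7, 8.

L = 0, 1, 2, 3, 4, 5, 6, 7, 8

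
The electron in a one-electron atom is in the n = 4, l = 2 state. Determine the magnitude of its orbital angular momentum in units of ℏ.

|L| = √6 ℏ ≈ 2.449ℏ

|L| = ℏ√(l(l+1)) = ℏ√(2·3) = √6 ℏ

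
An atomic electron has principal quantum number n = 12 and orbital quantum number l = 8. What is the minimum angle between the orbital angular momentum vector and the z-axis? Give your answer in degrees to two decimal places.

θ_min ≈ 19.47°

|L| = √(l(l+1)) ℏ = 6√2 ℏ.
The smallest angle corresponds to the largest L_z, i.e. m_l = l = 8, giving L_z = 8ℏ.
cos θ_min = 8/√72, so θ_min ≈ 19.47°.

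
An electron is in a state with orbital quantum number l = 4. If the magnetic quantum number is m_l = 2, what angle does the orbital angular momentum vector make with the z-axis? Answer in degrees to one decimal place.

θ ≈ 63.4°

|L|² = l(l+1)ℏ² = 20ℏ², so |L| = 2√5 ℏ.
L_z = m_l ℏ = 2ℏ.
cos θ = L_z/|L| = 2/√20, so θ ≈ 63.4°.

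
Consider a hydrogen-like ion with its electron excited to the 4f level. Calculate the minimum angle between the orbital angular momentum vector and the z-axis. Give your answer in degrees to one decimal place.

The 4f level has l = 3.
|L|² = l(l+1)ℏ² = 12ℏ², so |L| = 2√3 ℏ.
The smallest angle corresponds to the largest L_z, i.e. m_l = l = 3, giving L_z = 3ℏ.
cos θ_min = 3/√12, so θ_min ≈ 30.0°.

θ_min ≈ 30.0°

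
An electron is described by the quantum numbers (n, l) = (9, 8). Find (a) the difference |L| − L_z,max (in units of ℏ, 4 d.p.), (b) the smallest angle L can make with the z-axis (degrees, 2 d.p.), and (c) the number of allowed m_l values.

|L|−L_z,max ≈ 0.4853ℏ; θ_min ≈ 19.47°; 17 values

|L| − L_z,max = (6√2 − 8)ℏ ≈ 0.4853ℏ.
cos θ_min = 8/√72, so θ_min ≈ 19.47°.
There are 2l+1 = 17 values of m_l.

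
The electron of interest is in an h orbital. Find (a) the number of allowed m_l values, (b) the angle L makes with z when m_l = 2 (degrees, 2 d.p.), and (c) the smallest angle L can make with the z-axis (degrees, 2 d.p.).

For an h orbital, l = 5.
There are 2l+1 = 11 values of m_l.
For m_l = 2: cos θ = 2/√30, θ ≈ 68.58°.
cos θ_min = 5/√30, so θ_min ≈ 24.09°.

11 values; θ(m_l=2) ≈ 68.58°; θ_min ≈ 24.09°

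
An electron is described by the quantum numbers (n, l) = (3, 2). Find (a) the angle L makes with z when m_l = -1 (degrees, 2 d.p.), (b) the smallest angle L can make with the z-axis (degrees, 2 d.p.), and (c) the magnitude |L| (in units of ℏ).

For m_l = -1: cos θ = -1/√6, θ ≈ 114.09°.
cos θ_min = 2/√6, so θ_min ≈ 35.26°.
|L| = ℏ√(2·3) = √6 ℏ ≈ 2.449ℏ.

θ(m_l=-1) ≈ 114.09°; θ_min ≈ 35.26°; |L| = √6 ℏ ≈ 2.449ℏ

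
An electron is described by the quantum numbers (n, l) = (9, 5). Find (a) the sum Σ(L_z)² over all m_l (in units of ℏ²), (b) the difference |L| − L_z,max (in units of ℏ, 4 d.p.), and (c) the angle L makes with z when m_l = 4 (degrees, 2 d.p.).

Σ m_l² = 110, so Σ(L_z)² = 110 ℏ².
|L| − L_z,max = (√30 − 5)ℏ ≈ 0.4772ℏ.
For m_l = 4: cos θ = 4/√30, θ ≈ 43.09°.

Σ(L_z)² = 110 ℏ²; |L|−L_z,max ≈ 0.4772ℏ; θ(m_l=4) ≈ 43.09°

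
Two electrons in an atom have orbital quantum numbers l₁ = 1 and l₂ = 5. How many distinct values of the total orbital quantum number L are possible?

3

The total orbital quantum number L ranges from |l₁ − l₂| to l₁ + l₂ in integer steps.
So L can be 4, 5, 6.
That is 3 values.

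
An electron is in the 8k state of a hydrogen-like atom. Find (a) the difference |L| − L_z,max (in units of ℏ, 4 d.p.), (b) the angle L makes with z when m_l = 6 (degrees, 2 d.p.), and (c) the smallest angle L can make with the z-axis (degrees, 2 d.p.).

8k means n = 8, l = 7.
|L| − L_z,max = (2√14 − 7)ℏ ≈ 0.4833ℏ.
For m_l = 6: cos θ = 6/√56, θ ≈ 36.70°.
cos θ_min = 7/√56, so θ_min ≈ 20.70°.

|L|−L_z,max ≈ 0.4833ℏ; θ(m_l=6) ≈ 36.70°; θ_min ≈ 20.70°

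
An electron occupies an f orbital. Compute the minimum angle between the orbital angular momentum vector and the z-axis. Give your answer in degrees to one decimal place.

An f state has l = 3.
|L| = ℏ√(l(l+1)) = 2√3 ℏ.
The smallest angle corresponds to the largest L_z, i.e. m_l = l = 3, giving L_z = 3ℏ.
cos θ_min = 3/√12, so θ_min ≈ 30.0°.

θ_min ≈ 30.0°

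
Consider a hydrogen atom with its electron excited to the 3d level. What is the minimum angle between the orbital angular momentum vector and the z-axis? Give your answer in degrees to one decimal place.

θ_min ≈ 35.3°

The 3d level has l = 2.
|L| = ℏ√(l(l+1)) = √6 ℏ.
The smallest angle corresponds to the largest L_z, i.e. m_l = l = 2, giving L_z = 2ℏ.
cos θ_min = 2/√6, so θ_min ≈ 35.3°.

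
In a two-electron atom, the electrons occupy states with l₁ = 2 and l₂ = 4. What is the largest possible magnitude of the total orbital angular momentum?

By the triangle rule, |l₁ − l₂| ≤ L ≤ l₁ + l₂.
Allowed values: L = 2, 3, 4, 5, 6.
The largest magnitude corresponds to L = 6: |L_tot| = ℏ√(6·7) = √42 ℏ.

|L_tot|_max = √42 ℏ ≈ 6.481ℏ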